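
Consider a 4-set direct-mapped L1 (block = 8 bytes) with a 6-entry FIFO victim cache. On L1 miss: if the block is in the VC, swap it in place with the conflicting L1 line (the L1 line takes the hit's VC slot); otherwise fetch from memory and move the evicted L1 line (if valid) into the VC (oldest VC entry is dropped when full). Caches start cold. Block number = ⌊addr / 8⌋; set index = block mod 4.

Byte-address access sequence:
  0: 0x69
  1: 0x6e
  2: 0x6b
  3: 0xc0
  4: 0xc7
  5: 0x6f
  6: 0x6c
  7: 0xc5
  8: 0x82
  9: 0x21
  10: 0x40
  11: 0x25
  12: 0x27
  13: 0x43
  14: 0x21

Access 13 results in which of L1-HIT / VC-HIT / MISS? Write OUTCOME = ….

OUTCOME = VC-HIT

  [0] addr=0x69 blk=13 s=1: MISS | VC []
  [1] addr=0x6e blk=13 s=1: L1-HIT | VC []
  [2] addr=0x6b blk=13 s=1: L1-HIT | VC []
  [3] addr=0xc0 blk=24 s=0: MISS | VC []
  [4] addr=0xc7 blk=24 s=0: L1-HIT | VC []
  [5] addr=0x6f blk=13 s=1: L1-HIT | VC []
  [6] addr=0x6c blk=13 s=1: L1-HIT | VC []
  [7] addr=0xc5 blk=24 s=0: L1-HIT | VC []
  [8] addr=0x82 blk=16 s=0: MISS | VC [24]
  [9] addr=0x21 blk=4 s=0: MISS | VC [24, 16]
  [10] addr=0x40 blk=8 s=0: MISS | VC [24, 16, 4]
  [11] addr=0x25 blk=4 s=0: VC-HIT | VC [24, 16, 8]
  [12] addr=0x27 blk=4 s=0: L1-HIT | VC [24, 16, 8]
  [13] addr=0x43 blk=8 s=0: VC-HIT | VC [24, 16, 4]
  [14] addr=0x21 blk=4 s=0: VC-HIT | VC [24, 16, 8]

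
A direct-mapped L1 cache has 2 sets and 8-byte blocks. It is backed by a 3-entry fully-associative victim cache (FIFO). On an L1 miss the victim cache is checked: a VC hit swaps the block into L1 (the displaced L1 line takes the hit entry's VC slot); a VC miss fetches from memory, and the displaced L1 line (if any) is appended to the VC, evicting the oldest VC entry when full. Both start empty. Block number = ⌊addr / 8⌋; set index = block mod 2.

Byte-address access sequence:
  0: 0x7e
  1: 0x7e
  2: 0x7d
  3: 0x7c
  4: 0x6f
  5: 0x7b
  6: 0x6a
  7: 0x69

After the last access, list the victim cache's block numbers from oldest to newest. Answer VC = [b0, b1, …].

VC = [15]

  [0] addr=0x7e blk=15 s=1: MISS | VC []
  [1] addr=0x7e blk=15 s=1: L1-HIT | VC []
  [2] addr=0x7d blk=15 s=1: L1-HIT | VC []
  [3] addr=0x7c blk=15 s=1: L1-HIT | VC []
  [4] addr=0x6f blk=13 s=1: MISS | VC [15]
  [5] addr=0x7b blk=15 s=1: VC-HIT | VC [13]
  [6] addr=0x6a blk=13 s=1: VC-HIT | VC [15]
  [7] addr=0x69 blk=13 s=1: L1-HIT | VC [15]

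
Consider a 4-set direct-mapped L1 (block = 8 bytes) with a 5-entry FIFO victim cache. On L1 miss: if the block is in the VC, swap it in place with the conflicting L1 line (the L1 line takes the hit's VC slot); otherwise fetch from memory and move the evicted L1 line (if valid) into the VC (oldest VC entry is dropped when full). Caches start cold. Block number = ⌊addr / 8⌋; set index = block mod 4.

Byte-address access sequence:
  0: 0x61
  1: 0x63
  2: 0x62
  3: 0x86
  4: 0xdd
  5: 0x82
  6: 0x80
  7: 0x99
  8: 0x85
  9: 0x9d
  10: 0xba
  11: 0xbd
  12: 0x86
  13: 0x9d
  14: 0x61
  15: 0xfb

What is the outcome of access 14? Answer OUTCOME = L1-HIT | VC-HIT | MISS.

#0 0x61→b12/s0 MISS; vc=[]
#1 0x63→b12/s0 L1-HIT; vc=[]
#2 0x62→b12/s0 L1-HIT; vc=[]
#3 0x86→b16/s0 MISS; vc=[12]
#4 0xdd→b27/s3 MISS; vc=[12]
#5 0x82→b16/s0 L1-HIT; vc=[12]
#6 0x80→b16/s0 L1-HIT; vc=[12]
#7 0x99→b19/s3 MISS; vc=[12,27]
#8 0x85→b16/s0 L1-HIT; vc=[12,27]
#9 0x9d→b19/s3 L1-HIT; vc=[12,27]
#10 0xba→b23/s3 MISS; vc=[12,27,19]
#11 0xbd→b23/s3 L1-HIT; vc=[12,27,19]
#12 0x86→b16/s0 L1-HIT; vc=[12,27,19]
#13 0x9d→b19/s3 VC-HIT; vc=[12,27,23]
#14 0x61→b12/s0 VC-HIT; vc=[16,27,23]
#15 0xfb→b31/s3 MISS; vc=[16,27,23,19]

OUTCOME = VC-HIT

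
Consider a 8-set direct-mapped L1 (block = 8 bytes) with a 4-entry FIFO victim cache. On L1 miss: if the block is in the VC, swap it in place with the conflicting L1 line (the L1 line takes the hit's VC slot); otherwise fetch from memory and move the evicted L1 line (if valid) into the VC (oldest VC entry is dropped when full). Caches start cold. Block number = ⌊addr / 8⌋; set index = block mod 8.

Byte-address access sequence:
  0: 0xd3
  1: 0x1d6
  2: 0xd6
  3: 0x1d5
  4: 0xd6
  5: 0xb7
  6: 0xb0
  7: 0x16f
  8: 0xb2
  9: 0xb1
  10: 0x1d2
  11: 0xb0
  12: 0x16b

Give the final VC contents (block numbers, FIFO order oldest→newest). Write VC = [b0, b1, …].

VC = [26]

  [0] addr=0xd3 blk=26 s=2: MISS | VC []
  [1] addr=0x1d6 blk=58 s=2: MISS | VC [26]
  [2] addr=0xd6 blk=26 s=2: VC-HIT | VC [58]
  [3] addr=0x1d5 blk=58 s=2: VC-HIT | VC [26]
  [4] addr=0xd6 blk=26 s=2: VC-HIT | VC [58]
  [5] addr=0xb7 blk=22 s=6: MISS | VC [58]
  [6] addr=0xb0 blk=22 s=6: L1-HIT | VC [58]
  [7] addr=0x16f blk=45 s=5: MISS | VC [58]
  [8] addr=0xb2 blk=22 s=6: L1-HIT | VC [58]
  [9] addr=0xb1 blk=22 s=6: L1-HIT | VC [58]
  [10] addr=0x1d2 blk=58 s=2: VC-HIT | VC [26]
  [11] addr=0xb0 blk=22 s=6: L1-HIT | VC [26]
  [12] addr=0x16b blk=45 s=5: L1-HIT | VC [26]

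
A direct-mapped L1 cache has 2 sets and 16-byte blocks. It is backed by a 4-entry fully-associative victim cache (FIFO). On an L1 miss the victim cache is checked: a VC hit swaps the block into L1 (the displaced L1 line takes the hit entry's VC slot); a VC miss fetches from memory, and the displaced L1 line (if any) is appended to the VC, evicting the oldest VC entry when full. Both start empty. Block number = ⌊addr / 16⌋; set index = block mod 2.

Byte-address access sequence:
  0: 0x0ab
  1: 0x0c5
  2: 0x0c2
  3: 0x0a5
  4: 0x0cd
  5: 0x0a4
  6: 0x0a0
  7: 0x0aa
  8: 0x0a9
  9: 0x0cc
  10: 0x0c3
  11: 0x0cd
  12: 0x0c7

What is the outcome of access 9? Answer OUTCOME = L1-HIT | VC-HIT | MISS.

  [0] addr=0xab blk=10 s=0: MISS | VC []
  [1] addr=0xc5 blk=12 s=0: MISS | VC [10]
  [2] addr=0xc2 blk=12 s=0: L1-HIT | VC [10]
  [3] addr=0xa5 blk=10 s=0: VC-HIT | VC [12]
  [4] addr=0xcd blk=12 s=0: VC-HIT | VC [10]
  [5] addr=0xa4 blk=10 s=0: VC-HIT | VC [12]
  [6] addr=0xa0 blk=10 s=0: L1-HIT | VC [12]
  [7] addr=0xaa blk=10 s=0: L1-HIT | VC [12]
  [8] addr=0xa9 blk=10 s=0: L1-HIT | VC [12]
  [9] addr=0xcc blk=12 s=0: VC-HIT | VC [10]
  [10] addr=0xc3 blk=12 s=0: L1-HIT | VC [10]
  [11] addr=0xcd blk=12 s=0: L1-HIT | VC [10]
  [12] addr=0xc7 blk=12 s=0: L1-HIT | VC [10]

OUTCOME = VC-HIT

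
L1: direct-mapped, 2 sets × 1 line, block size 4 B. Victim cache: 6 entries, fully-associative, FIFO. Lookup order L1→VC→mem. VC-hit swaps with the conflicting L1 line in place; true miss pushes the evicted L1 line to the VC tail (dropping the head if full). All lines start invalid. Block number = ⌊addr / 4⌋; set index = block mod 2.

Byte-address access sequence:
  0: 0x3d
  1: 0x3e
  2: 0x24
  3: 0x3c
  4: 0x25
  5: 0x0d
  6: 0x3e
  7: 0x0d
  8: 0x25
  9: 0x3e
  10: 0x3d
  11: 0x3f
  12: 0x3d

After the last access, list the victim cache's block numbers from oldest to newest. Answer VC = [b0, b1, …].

0: 0x3d (blk 15, set 1) → MISS  vc=[]
1: 0x3e (blk 15, set 1) → L1-HIT  vc=[]
2: 0x24 (blk 9, set 1) → MISS  vc=[15]
3: 0x3c (blk 15, set 1) → VC-HIT  vc=[9]
4: 0x25 (blk 9, set 1) → VC-HIT  vc=[15]
5: 0xd (blk 3, set 1) → MISS  vc=[15, 9]
6: 0x3e (blk 15, set 1) → VC-HIT  vc=[3, 9]
7: 0xd (blk 3, set 1) → VC-HIT  vc=[15, 9]
8: 0x25 (blk 9, set 1) → VC-HIT  vc=[15, 3]
9: 0x3e (blk 15, set 1) → VC-HIT  vc=[9, 3]
10: 0x3d (blk 15, set 1) → L1-HIT  vc=[9, 3]
11: 0x3f (blk 15, set 1) → L1-HIT  vc=[9, 3]
12: 0x3d (blk 15, set 1) → L1-HIT  vc=[9, 3]

VC = [9, 3]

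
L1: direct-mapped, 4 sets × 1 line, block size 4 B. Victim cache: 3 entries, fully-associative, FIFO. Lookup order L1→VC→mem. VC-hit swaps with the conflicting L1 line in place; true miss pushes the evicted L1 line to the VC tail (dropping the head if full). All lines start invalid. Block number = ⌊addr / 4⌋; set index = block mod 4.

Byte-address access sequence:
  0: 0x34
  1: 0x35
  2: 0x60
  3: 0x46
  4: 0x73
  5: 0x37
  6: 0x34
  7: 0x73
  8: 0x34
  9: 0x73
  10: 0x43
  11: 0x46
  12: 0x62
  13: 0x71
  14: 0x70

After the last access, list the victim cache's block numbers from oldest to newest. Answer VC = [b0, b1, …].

VC = [13, 16, 24]

0: 0x34 (blk 13, set 1) → MISS  vc=[]
1: 0x35 (blk 13, set 1) → L1-HIT  vc=[]
2: 0x60 (blk 24, set 0) → MISS  vc=[]
3: 0x46 (blk 17, set 1) → MISS  vc=[13]
4: 0x73 (blk 28, set 0) → MISS  vc=[13, 24]
5: 0x37 (blk 13, set 1) → VC-HIT  vc=[17, 24]
6: 0x34 (blk 13, set 1) → L1-HIT  vc=[17, 24]
7: 0x73 (blk 28, set 0) → L1-HIT  vc=[17, 24]
8: 0x34 (blk 13, set 1) → L1-HIT  vc=[17, 24]
9: 0x73 (blk 28, set 0) → L1-HIT  vc=[17, 24]
10: 0x43 (blk 16, set 0) → MISS  vc=[17, 24, 28]
11: 0x46 (blk 17, set 1) → VC-HIT  vc=[13, 24, 28]
12: 0x62 (blk 24, set 0) → VC-HIT  vc=[13, 16, 28]
13: 0x71 (blk 28, set 0) → VC-HIT  vc=[13, 16, 24]
14: 0x70 (blk 28, set 0) → L1-HIT  vc=[13, 16, 24]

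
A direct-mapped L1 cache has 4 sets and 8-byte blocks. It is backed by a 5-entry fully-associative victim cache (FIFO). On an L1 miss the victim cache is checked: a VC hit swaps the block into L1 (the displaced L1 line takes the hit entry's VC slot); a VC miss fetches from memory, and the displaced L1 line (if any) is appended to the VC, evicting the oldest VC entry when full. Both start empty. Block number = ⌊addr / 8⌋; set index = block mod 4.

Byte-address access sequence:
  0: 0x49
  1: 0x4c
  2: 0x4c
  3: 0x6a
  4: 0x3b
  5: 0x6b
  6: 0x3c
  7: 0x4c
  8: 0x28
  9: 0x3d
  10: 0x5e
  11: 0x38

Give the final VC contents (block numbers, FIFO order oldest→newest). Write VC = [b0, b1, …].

VC = [13, 9, 11]

  [0] addr=0x49 blk=9 s=1: MISS | VC []
  [1] addr=0x4c blk=9 s=1: L1-HIT | VC []
  [2] addr=0x4c blk=9 s=1: L1-HIT | VC []
  [3] addr=0x6a blk=13 s=1: MISS | VC [9]
  [4] addr=0x3b blk=7 s=3: MISS | VC [9]
  [5] addr=0x6b blk=13 s=1: L1-HIT | VC [9]
  [6] addr=0x3c blk=7 s=3: L1-HIT | VC [9]
  [7] addr=0x4c blk=9 s=1: VC-HIT | VC [13]
  [8] addr=0x28 blk=5 s=1: MISS | VC [13, 9]
  [9] addr=0x3d blk=7 s=3: L1-HIT | VC [13, 9]
  [10] addr=0x5e blk=11 s=3: MISS | VC [13, 9, 7]
  [11] addr=0x38 blk=7 s=3: VC-HIT | VC [13, 9, 11]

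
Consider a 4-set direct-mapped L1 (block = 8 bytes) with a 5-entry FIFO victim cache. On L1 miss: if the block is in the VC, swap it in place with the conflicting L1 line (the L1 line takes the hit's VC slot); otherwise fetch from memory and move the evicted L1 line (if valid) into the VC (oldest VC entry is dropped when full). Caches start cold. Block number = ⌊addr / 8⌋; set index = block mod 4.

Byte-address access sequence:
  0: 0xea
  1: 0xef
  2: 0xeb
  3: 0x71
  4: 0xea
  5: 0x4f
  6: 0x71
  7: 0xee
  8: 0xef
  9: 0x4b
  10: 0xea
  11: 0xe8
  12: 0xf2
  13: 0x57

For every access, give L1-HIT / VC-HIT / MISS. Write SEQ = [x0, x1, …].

  [0] addr=0xea blk=29 s=1: MISS | VC []
  [1] addr=0xef blk=29 s=1: L1-HIT | VC []
  [2] addr=0xeb blk=29 s=1: L1-HIT | VC []
  [3] addr=0x71 blk=14 s=2: MISS | VC []
  [4] addr=0xea blk=29 s=1: L1-HIT | VC []
  [5] addr=0x4f blk=9 s=1: MISS | VC [29]
  [6] addr=0x71 blk=14 s=2: L1-HIT | VC [29]
  [7] addr=0xee blk=29 s=1: VC-HIT | VC [9]
  [8] addr=0xef blk=29 s=1: L1-HIT | VC [9]
  [9] addr=0x4b blk=9 s=1: VC-HIT | VC [29]
  [10] addr=0xea blk=29 s=1: VC-HIT | VC [9]
  [11] addr=0xe8 blk=29 s=1: L1-HIT | VC [9]
  [12] addr=0xf2 blk=30 s=2: MISS | VC [9, 14]
  [13] addr=0x57 blk=10 s=2: MISS | VC [9, 14, 30]

SEQ = [MISS, L1-HIT, L1-HIT, MISS, L1-HIT, MISS, L1-HIT, VC-HIT, L1-HIT, VC-HIT, VC-HIT, L1-HIT, MISS, MISS]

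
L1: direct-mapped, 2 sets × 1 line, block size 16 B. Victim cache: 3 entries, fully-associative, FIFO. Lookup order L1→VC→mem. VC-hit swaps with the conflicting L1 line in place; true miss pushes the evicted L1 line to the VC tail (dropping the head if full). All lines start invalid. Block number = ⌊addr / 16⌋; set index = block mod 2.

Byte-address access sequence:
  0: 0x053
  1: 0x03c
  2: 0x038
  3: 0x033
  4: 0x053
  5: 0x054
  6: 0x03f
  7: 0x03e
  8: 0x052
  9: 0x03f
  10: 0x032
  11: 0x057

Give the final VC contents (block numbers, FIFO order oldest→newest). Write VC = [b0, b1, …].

VC = [3]

  [0] addr=0x53 blk=5 s=1: MISS | VC []
  [1] addr=0x3c blk=3 s=1: MISS | VC [5]
  [2] addr=0x38 blk=3 s=1: L1-HIT | VC [5]
  [3] addr=0x33 blk=3 s=1: L1-HIT | VC [5]
  [4] addr=0x53 blk=5 s=1: VC-HIT | VC [3]
  [5] addr=0x54 blk=5 s=1: L1-HIT | VC [3]
  [6] addr=0x3f blk=3 s=1: VC-HIT | VC [5]
  [7] addr=0x3e blk=3 s=1: L1-HIT | VC [5]
  [8] addr=0x52 blk=5 s=1: VC-HIT | VC [3]
  [9] addr=0x3f blk=3 s=1: VC-HIT | VC [5]
  [10] addr=0x32 blk=3 s=1: L1-HIT | VC [5]
  [11] addr=0x57 blk=5 s=1: VC-HIT | VC [3]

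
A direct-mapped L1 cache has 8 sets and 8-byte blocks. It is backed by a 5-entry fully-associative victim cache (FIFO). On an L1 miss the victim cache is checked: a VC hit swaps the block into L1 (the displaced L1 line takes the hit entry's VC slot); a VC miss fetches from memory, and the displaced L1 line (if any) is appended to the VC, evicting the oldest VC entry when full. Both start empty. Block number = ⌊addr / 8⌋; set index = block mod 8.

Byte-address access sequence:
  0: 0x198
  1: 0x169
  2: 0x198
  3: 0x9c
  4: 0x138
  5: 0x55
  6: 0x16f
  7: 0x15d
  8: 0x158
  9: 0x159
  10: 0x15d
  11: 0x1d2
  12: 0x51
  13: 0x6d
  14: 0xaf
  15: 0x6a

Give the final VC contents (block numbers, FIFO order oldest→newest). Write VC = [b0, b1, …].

#0 0x198→b51/s3 MISS; vc=[]
#1 0x169→b45/s5 MISS; vc=[]
#2 0x198→b51/s3 L1-HIT; vc=[]
#3 0x9c→b19/s3 MISS; vc=[51]
#4 0x138→b39/s7 MISS; vc=[51]
#5 0x55→b10/s2 MISS; vc=[51]
#6 0x16f→b45/s5 L1-HIT; vc=[51]
#7 0x15d→b43/s3 MISS; vc=[51,19]
#8 0x158→b43/s3 L1-HIT; vc=[51,19]
#9 0x159→b43/s3 L1-HIT; vc=[51,19]
#10 0x15d→b43/s3 L1-HIT; vc=[51,19]
#11 0x1d2→b58/s2 MISS; vc=[51,19,10]
#12 0x51→b10/s2 VC-HIT; vc=[51,19,58]
#13 0x6d→b13/s5 MISS; vc=[51,19,58,45]
#14 0xaf→b21/s5 MISS; vc=[51,19,58,45,13]
#15 0x6a→b13/s5 VC-HIT; vc=[51,19,58,45,21]

VC = [51, 19, 58, 45, 21]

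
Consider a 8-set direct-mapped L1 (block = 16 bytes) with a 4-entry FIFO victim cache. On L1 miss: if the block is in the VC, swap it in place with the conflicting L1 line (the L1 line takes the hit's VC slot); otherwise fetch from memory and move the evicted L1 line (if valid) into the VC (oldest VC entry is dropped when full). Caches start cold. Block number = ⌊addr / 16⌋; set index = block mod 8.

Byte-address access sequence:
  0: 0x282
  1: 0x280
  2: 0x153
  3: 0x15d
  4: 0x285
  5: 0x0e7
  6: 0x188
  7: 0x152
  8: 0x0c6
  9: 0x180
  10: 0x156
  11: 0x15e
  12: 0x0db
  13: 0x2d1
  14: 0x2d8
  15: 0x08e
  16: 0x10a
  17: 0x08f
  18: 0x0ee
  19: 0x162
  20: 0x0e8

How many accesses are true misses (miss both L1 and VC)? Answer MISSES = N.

MISSES = 10

#0 0x282→b40/s0 MISS; vc=[]
#1 0x280→b40/s0 L1-HIT; vc=[]
#2 0x153→b21/s5 MISS; vc=[]
#3 0x15d→b21/s5 L1-HIT; vc=[]
#4 0x285→b40/s0 L1-HIT; vc=[]
#5 0xe7→b14/s6 MISS; vc=[]
#6 0x188→b24/s0 MISS; vc=[40]
#7 0x152→b21/s5 L1-HIT; vc=[40]
#8 0xc6→b12/s4 MISS; vc=[40]
#9 0x180→b24/s0 L1-HIT; vc=[40]
#10 0x156→b21/s5 L1-HIT; vc=[40]
#11 0x15e→b21/s5 L1-HIT; vc=[40]
#12 0xdb→b13/s5 MISS; vc=[40,21]
#13 0x2d1→b45/s5 MISS; vc=[40,21,13]
#14 0x2d8→b45/s5 L1-HIT; vc=[40,21,13]
#15 0x8e→b8/s0 MISS; vc=[40,21,13,24]
#16 0x10a→b16/s0 MISS; vc=[21,13,24,8]
#17 0x8f→b8/s0 VC-HIT; vc=[21,13,24,16]
#18 0xee→b14/s6 L1-HIT; vc=[21,13,24,16]
#19 0x162→b22/s6 MISS; vc=[13,24,16,14]
#20 0xe8→b14/s6 VC-HIT; vc=[13,24,16,22]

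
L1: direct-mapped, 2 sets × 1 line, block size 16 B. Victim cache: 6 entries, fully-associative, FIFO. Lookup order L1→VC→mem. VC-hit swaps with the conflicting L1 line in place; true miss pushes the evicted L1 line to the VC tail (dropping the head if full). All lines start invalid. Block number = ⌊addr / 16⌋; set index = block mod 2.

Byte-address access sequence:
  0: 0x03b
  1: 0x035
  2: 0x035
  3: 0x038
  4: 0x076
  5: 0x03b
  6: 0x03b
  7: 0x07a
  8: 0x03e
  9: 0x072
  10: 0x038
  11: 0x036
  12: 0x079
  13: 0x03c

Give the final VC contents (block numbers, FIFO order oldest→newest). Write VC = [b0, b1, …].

VC = [7]

0: 0x3b (blk 3, set 1) → MISS  vc=[]
1: 0x35 (blk 3, set 1) → L1-HIT  vc=[]
2: 0x35 (blk 3, set 1) → L1-HIT  vc=[]
3: 0x38 (blk 3, set 1) → L1-HIT  vc=[]
4: 0x76 (blk 7, set 1) → MISS  vc=[3]
5: 0x3b (blk 3, set 1) → VC-HIT  vc=[7]
6: 0x3b (blk 3, set 1) → L1-HIT  vc=[7]
7: 0x7a (blk 7, set 1) → VC-HIT  vc=[3]
8: 0x3e (blk 3, set 1) → VC-HIT  vc=[7]
9: 0x72 (blk 7, set 1) → VC-HIT  vc=[3]
10: 0x38 (blk 3, set 1) → VC-HIT  vc=[7]
11: 0x36 (blk 3, set 1) → L1-HIT  vc=[7]
12: 0x79 (blk 7, set 1) → VC-HIT  vc=[3]
13: 0x3c (blk 3, set 1) → VC-HIT  vc=[7]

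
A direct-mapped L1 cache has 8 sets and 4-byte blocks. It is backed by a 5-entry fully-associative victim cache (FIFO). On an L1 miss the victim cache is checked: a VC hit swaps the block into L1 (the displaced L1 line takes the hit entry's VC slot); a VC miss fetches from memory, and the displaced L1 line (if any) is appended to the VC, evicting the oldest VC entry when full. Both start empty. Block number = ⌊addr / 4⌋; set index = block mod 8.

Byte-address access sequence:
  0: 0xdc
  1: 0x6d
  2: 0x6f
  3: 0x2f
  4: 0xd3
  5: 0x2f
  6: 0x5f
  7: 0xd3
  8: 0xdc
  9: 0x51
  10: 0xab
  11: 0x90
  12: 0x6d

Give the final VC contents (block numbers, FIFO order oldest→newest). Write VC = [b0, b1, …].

VC = [11, 23, 52, 20]

  [0] addr=0xdc blk=55 s=7: MISS | VC []
  [1] addr=0x6d blk=27 s=3: MISS | VC []
  [2] addr=0x6f blk=27 s=3: L1-HIT | VC []
  [3] addr=0x2f blk=11 s=3: MISS | VC [27]
  [4] addr=0xd3 blk=52 s=4: MISS | VC [27]
  [5] addr=0x2f blk=11 s=3: L1-HIT | VC [27]
  [6] addr=0x5f blk=23 s=7: MISS | VC [27, 55]
  [7] addr=0xd3 blk=52 s=4: L1-HIT | VC [27, 55]
  [8] addr=0xdc blk=55 s=7: VC-HIT | VC [27, 23]
  [9] addr=0x51 blk=20 s=4: MISS | VC [27, 23, 52]
  [10] addr=0xab blk=42 s=2: MISS | VC [27, 23, 52]
  [11] addr=0x90 blk=36 s=4: MISS | VC [27, 23, 52, 20]
  [12] addr=0x6d blk=27 s=3: VC-HIT | VC [11, 23, 52, 20]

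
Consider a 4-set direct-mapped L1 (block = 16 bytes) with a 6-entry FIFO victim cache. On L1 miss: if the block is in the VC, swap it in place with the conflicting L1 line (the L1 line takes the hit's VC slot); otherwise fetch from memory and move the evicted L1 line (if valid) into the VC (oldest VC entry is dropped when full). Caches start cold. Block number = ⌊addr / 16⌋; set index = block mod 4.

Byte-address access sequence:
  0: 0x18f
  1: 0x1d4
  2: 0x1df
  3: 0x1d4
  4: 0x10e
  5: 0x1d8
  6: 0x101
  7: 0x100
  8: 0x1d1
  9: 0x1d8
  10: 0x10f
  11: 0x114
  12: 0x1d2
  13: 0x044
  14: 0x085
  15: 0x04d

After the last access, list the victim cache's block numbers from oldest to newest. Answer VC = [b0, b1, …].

VC = [24, 17, 16, 8]

#0 0x18f→b24/s0 MISS; vc=[]
#1 0x1d4→b29/s1 MISS; vc=[]
#2 0x1df→b29/s1 L1-HIT; vc=[]
#3 0x1d4→b29/s1 L1-HIT; vc=[]
#4 0x10e→b16/s0 MISS; vc=[24]
#5 0x1d8→b29/s1 L1-HIT; vc=[24]
#6 0x101→b16/s0 L1-HIT; vc=[24]
#7 0x100→b16/s0 L1-HIT; vc=[24]
#8 0x1d1→b29/s1 L1-HIT; vc=[24]
#9 0x1d8→b29/s1 L1-HIT; vc=[24]
#10 0x10f→b16/s0 L1-HIT; vc=[24]
#11 0x114→b17/s1 MISS; vc=[24,29]
#12 0x1d2→b29/s1 VC-HIT; vc=[24,17]
#13 0x44→b4/s0 MISS; vc=[24,17,16]
#14 0x85→b8/s0 MISS; vc=[24,17,16,4]
#15 0x4d→b4/s0 VC-HIT; vc=[24,17,16,8]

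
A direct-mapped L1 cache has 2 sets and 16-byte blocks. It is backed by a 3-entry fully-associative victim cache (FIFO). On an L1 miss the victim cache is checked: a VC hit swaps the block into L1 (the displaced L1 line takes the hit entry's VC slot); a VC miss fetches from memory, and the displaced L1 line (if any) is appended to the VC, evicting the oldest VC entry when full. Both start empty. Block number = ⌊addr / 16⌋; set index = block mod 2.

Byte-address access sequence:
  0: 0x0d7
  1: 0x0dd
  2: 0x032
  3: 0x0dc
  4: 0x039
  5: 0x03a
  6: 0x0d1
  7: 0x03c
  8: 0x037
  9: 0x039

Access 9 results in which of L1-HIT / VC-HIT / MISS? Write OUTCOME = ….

#0 0xd7→b13/s1 MISS; vc=[]
#1 0xdd→b13/s1 L1-HIT; vc=[]
#2 0x32→b3/s1 MISS; vc=[13]
#3 0xdc→b13/s1 VC-HIT; vc=[3]
#4 0x39→b3/s1 VC-HIT; vc=[13]
#5 0x3a→b3/s1 L1-HIT; vc=[13]
#6 0xd1→b13/s1 VC-HIT; vc=[3]
#7 0x3c→b3/s1 VC-HIT; vc=[13]
#8 0x37→b3/s1 L1-HIT; vc=[13]
#9 0x39→b3/s1 L1-HIT; vc=[13]

OUTCOME = L1-HIT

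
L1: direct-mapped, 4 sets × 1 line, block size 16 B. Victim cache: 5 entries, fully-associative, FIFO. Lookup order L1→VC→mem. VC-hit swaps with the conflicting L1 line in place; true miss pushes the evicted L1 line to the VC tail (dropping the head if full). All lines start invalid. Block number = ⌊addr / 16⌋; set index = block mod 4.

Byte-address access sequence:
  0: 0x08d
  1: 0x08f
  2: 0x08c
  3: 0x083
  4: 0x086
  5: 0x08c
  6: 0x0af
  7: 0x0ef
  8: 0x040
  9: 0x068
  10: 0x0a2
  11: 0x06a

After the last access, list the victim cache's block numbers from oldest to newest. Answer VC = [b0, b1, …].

VC = [10, 8, 14]

#0 0x8d→b8/s0 MISS; vc=[]
#1 0x8f→b8/s0 L1-HIT; vc=[]
#2 0x8c→b8/s0 L1-HIT; vc=[]
#3 0x83→b8/s0 L1-HIT; vc=[]
#4 0x86→b8/s0 L1-HIT; vc=[]
#5 0x8c→b8/s0 L1-HIT; vc=[]
#6 0xaf→b10/s2 MISS; vc=[]
#7 0xef→b14/s2 MISS; vc=[10]
#8 0x40→b4/s0 MISS; vc=[10,8]
#9 0x68→b6/s2 MISS; vc=[10,8,14]
#10 0xa2→b10/s2 VC-HIT; vc=[6,8,14]
#11 0x6a→b6/s2 VC-HIT; vc=[10,8,14]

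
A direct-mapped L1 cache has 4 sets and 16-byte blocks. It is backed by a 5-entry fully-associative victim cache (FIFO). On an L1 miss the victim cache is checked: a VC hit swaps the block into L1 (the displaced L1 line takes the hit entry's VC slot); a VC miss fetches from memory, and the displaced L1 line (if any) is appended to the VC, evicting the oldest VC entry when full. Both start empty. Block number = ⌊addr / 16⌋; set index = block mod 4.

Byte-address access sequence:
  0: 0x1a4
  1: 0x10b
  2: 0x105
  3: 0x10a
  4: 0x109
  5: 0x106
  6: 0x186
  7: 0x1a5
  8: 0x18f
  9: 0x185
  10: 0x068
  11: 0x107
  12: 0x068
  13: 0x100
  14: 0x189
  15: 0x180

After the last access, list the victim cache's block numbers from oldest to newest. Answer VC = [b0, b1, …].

#0 0x1a4→b26/s2 MISS; vc=[]
#1 0x10b→b16/s0 MISS; vc=[]
#2 0x105→b16/s0 L1-HIT; vc=[]
#3 0x10a→b16/s0 L1-HIT; vc=[]
#4 0x109→b16/s0 L1-HIT; vc=[]
#5 0x106→b16/s0 L1-HIT; vc=[]
#6 0x186→b24/s0 MISS; vc=[16]
#7 0x1a5→b26/s2 L1-HIT; vc=[16]
#8 0x18f→b24/s0 L1-HIT; vc=[16]
#9 0x185→b24/s0 L1-HIT; vc=[16]
#10 0x68→b6/s2 MISS; vc=[16,26]
#11 0x107→b16/s0 VC-HIT; vc=[24,26]
#12 0x68→b6/s2 L1-HIT; vc=[24,26]
#13 0x100→b16/s0 L1-HIT; vc=[24,26]
#14 0x189→b24/s0 VC-HIT; vc=[16,26]
#15 0x180→b24/s0 L1-HIT; vc=[16,26]

VC = [16, 26]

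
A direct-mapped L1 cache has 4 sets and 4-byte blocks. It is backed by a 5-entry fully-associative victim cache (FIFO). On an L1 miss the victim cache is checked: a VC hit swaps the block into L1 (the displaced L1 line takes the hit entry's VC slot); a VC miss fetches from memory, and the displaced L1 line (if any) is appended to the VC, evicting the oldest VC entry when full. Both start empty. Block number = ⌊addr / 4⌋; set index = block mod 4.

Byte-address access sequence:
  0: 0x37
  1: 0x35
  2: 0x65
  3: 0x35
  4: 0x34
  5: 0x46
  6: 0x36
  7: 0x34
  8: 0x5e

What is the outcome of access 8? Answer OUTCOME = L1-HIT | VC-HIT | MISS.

OUTCOME = MISS

0: 0x37 (blk 13, set 1) → MISS  vc=[]
1: 0x35 (blk 13, set 1) → L1-HIT  vc=[]
2: 0x65 (blk 25, set 1) → MISS  vc=[13]
3: 0x35 (blk 13, set 1) → VC-HIT  vc=[25]
4: 0x34 (blk 13, set 1) → L1-HIT  vc=[25]
5: 0x46 (blk 17, set 1) → MISS  vc=[25, 13]
6: 0x36 (blk 13, set 1) → VC-HIT  vc=[25, 17]
7: 0x34 (blk 13, set 1) → L1-HIT  vc=[25, 17]
8: 0x5e (blk 23, set 3) → MISS  vc=[25, 17]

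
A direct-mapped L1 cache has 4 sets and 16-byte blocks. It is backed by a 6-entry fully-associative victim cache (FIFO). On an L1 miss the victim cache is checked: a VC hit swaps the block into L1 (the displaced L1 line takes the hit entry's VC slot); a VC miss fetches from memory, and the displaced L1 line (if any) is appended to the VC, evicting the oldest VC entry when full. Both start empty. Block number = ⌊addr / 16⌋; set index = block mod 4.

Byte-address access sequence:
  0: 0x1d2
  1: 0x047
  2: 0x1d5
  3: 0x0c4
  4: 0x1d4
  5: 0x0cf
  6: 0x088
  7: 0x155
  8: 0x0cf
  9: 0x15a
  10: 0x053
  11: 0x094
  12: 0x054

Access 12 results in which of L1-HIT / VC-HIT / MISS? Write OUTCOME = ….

0: 0x1d2 (blk 29, set 1) → MISS  vc=[]
1: 0x47 (blk 4, set 0) → MISS  vc=[]
2: 0x1d5 (blk 29, set 1) → L1-HIT  vc=[]
3: 0xc4 (blk 12, set 0) → MISS  vc=[4]
4: 0x1d4 (blk 29, set 1) → L1-HIT  vc=[4]
5: 0xcf (blk 12, set 0) → L1-HIT  vc=[4]
6: 0x88 (blk 8, set 0) → MISS  vc=[4, 12]
7: 0x155 (blk 21, set 1) → MISS  vc=[4, 12, 29]
8: 0xcf (blk 12, set 0) → VC-HIT  vc=[4, 8, 29]
9: 0x15a (blk 21, set 1) → L1-HIT  vc=[4, 8, 29]
10: 0x53 (blk 5, set 1) → MISS  vc=[4, 8, 29, 21]
11: 0x94 (blk 9, set 1) → MISS  vc=[4, 8, 29, 21, 5]
12: 0x54 (blk 5, set 1) → VC-HIT  vc=[4, 8, 29, 21, 9]

OUTCOME = VC-HIT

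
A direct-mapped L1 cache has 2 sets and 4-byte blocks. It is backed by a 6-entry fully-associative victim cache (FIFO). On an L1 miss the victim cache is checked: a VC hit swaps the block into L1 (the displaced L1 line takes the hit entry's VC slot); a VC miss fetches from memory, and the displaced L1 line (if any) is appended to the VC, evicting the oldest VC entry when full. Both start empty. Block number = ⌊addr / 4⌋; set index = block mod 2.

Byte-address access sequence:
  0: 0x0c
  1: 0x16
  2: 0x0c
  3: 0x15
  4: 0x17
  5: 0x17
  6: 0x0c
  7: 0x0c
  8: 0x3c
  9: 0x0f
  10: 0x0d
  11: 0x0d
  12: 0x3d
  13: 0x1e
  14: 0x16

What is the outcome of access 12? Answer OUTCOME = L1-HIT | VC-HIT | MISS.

OUTCOME = VC-HIT

  [0] addr=0xc blk=3 s=1: MISS | VC []
  [1] addr=0x16 blk=5 s=1: MISS | VC [3]
  [2] addr=0xc blk=3 s=1: VC-HIT | VC [5]
  [3] addr=0x15 blk=5 s=1: VC-HIT | VC [3]
  [4] addr=0x17 blk=5 s=1: L1-HIT | VC [3]
  [5] addr=0x17 blk=5 s=1: L1-HIT | VC [3]
  [6] addr=0xc blk=3 s=1: VC-HIT | VC [5]
  [7] addr=0xc blk=3 s=1: L1-HIT | VC [5]
  [8] addr=0x3c blk=15 s=1: MISS | VC [5, 3]
  [9] addr=0xf blk=3 s=1: VC-HIT | VC [5, 15]
  [10] addr=0xd blk=3 s=1: L1-HIT | VC [5, 15]
  [11] addr=0xd blk=3 s=1: L1-HIT | VC [5, 15]
  [12] addr=0x3d blk=15 s=1: VC-HIT | VC [5, 3]
  [13] addr=0x1e blk=7 s=1: MISS | VC [5, 3, 15]
  [14] addr=0x16 blk=5 s=1: VC-HIT | VC [7, 3, 15]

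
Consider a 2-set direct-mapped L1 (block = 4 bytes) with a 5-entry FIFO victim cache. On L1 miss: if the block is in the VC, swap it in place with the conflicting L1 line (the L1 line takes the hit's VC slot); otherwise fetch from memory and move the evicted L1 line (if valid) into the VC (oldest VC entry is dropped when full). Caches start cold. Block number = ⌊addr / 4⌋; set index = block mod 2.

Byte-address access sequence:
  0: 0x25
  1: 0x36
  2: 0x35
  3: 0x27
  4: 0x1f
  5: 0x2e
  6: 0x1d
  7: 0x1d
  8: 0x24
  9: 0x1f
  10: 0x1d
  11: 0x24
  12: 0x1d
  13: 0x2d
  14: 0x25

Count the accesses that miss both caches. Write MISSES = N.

MISSES = 4

#0 0x25→b9/s1 MISS; vc=[]
#1 0x36→b13/s1 MISS; vc=[9]
#2 0x35→b13/s1 L1-HIT; vc=[9]
#3 0x27→b9/s1 VC-HIT; vc=[13]
#4 0x1f→b7/s1 MISS; vc=[13,9]
#5 0x2e→b11/s1 MISS; vc=[13,9,7]
#6 0x1d→b7/s1 VC-HIT; vc=[13,9,11]
#7 0x1d→b7/s1 L1-HIT; vc=[13,9,11]
#8 0x24→b9/s1 VC-HIT; vc=[13,7,11]
#9 0x1f→b7/s1 VC-HIT; vc=[13,9,11]
#10 0x1d→b7/s1 L1-HIT; vc=[13,9,11]
#11 0x24→b9/s1 VC-HIT; vc=[13,7,11]
#12 0x1d→b7/s1 VC-HIT; vc=[13,9,11]
#13 0x2d→b11/s1 VC-HIT; vc=[13,9,7]
#14 0x25→b9/s1 VC-HIT; vc=[13,11,7]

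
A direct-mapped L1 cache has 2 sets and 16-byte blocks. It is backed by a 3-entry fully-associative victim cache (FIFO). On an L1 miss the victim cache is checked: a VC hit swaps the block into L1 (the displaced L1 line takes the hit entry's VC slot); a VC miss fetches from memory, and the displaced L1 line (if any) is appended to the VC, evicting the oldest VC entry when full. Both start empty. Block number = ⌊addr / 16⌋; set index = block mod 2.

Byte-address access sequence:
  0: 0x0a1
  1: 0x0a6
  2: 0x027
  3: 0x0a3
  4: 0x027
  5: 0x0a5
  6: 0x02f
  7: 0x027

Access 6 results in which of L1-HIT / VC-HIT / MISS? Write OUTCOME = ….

OUTCOME = VC-HIT

#0 0xa1→b10/s0 MISS; vc=[]
#1 0xa6→b10/s0 L1-HIT; vc=[]
#2 0x27→b2/s0 MISS; vc=[10]
#3 0xa3→b10/s0 VC-HIT; vc=[2]
#4 0x27→b2/s0 VC-HIT; vc=[10]
#5 0xa5→b10/s0 VC-HIT; vc=[2]
#6 0x2f→b2/s0 VC-HIT; vc=[10]
#7 0x27→b2/s0 L1-HIT; vc=[10]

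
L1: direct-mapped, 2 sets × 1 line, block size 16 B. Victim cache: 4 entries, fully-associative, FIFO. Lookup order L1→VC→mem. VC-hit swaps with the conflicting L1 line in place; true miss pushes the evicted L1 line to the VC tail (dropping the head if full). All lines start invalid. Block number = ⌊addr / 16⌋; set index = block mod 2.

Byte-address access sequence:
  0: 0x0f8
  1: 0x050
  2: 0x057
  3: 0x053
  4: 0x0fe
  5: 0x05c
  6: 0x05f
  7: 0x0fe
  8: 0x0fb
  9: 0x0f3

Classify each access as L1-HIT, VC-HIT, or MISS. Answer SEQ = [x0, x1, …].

SEQ = [MISS, MISS, L1-HIT, L1-HIT, VC-HIT, VC-HIT, L1-HIT, VC-HIT, L1-HIT, L1-HIT]

#0 0xf8→b15/s1 MISS; vc=[]
#1 0x50→b5/s1 MISS; vc=[15]
#2 0x57→b5/s1 L1-HIT; vc=[15]
#3 0x53→b5/s1 L1-HIT; vc=[15]
#4 0xfe→b15/s1 VC-HIT; vc=[5]
#5 0x5c→b5/s1 VC-HIT; vc=[15]
#6 0x5f→b5/s1 L1-HIT; vc=[15]
#7 0xfe→b15/s1 VC-HIT; vc=[5]
#8 0xfb→b15/s1 L1-HIT; vc=[5]
#9 0xf3→b15/s1 L1-HIT; vc=[5]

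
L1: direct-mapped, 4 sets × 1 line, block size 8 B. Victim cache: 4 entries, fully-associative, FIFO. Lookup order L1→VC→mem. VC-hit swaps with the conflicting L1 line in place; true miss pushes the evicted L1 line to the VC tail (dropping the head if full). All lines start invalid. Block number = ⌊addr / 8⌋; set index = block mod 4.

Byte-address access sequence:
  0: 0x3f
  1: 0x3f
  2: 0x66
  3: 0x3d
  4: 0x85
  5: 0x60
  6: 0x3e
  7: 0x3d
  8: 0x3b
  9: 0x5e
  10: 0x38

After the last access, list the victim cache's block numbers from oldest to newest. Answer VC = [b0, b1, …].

VC = [16, 11]

  [0] addr=0x3f blk=7 s=3: MISS | VC []
  [1] addr=0x3f blk=7 s=3: L1-HIT | VC []
  [2] addr=0x66 blk=12 s=0: MISS | VC []
  [3] addr=0x3d blk=7 s=3: L1-HIT | VC []
  [4] addr=0x85 blk=16 s=0: MISS | VC [12]
  [5] addr=0x60 blk=12 s=0: VC-HIT | VC [16]
  [6] addr=0x3e blk=7 s=3: L1-HIT | VC [16]
  [7] addr=0x3d blk=7 s=3: L1-HIT | VC [16]
  [8] addr=0x3b blk=7 s=3: L1-HIT | VC [16]
  [9] addr=0x5e blk=11 s=3: MISS | VC [16, 7]
  [10] addr=0x38 blk=7 s=3: VC-HIT | VC [16, 11]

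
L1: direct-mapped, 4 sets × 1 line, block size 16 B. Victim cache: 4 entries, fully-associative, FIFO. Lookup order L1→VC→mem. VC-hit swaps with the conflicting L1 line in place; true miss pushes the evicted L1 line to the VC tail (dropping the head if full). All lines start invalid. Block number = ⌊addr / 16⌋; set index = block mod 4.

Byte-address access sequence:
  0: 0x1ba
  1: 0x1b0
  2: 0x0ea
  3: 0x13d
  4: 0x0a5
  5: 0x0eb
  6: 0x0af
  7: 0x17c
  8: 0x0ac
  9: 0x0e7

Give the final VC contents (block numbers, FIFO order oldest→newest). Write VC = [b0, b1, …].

VC = [27, 10, 19]

#0 0x1ba→b27/s3 MISS; vc=[]
#1 0x1b0→b27/s3 L1-HIT; vc=[]
#2 0xea→b14/s2 MISS; vc=[]
#3 0x13d→b19/s3 MISS; vc=[27]
#4 0xa5→b10/s2 MISS; vc=[27,14]
#5 0xeb→b14/s2 VC-HIT; vc=[27,10]
#6 0xaf→b10/s2 VC-HIT; vc=[27,14]
#7 0x17c→b23/s3 MISS; vc=[27,14,19]
#8 0xac→b10/s2 L1-HIT; vc=[27,14,19]
#9 0xe7→b14/s2 VC-HIT; vc=[27,10,19]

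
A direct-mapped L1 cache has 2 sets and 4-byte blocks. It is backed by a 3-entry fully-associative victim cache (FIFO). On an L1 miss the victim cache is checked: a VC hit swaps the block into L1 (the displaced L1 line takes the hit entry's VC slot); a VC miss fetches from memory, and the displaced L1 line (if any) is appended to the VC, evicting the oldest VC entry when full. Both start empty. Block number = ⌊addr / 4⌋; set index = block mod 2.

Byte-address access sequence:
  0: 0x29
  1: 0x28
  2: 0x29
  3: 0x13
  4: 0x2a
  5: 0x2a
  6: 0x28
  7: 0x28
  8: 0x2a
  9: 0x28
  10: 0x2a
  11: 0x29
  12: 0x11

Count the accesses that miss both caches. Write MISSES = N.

#0 0x29→b10/s0 MISS; vc=[]
#1 0x28→b10/s0 L1-HIT; vc=[]
#2 0x29→b10/s0 L1-HIT; vc=[]
#3 0x13→b4/s0 MISS; vc=[10]
#4 0x2a→b10/s0 VC-HIT; vc=[4]
#5 0x2a→b10/s0 L1-HIT; vc=[4]
#6 0x28→b10/s0 L1-HIT; vc=[4]
#7 0x28→b10/s0 L1-HIT; vc=[4]
#8 0x2a→b10/s0 L1-HIT; vc=[4]
#9 0x28→b10/s0 L1-HIT; vc=[4]
#10 0x2a→b10/s0 L1-HIT; vc=[4]
#11 0x29→b10/s0 L1-HIT; vc=[4]
#12 0x11→b4/s0 VC-HIT; vc=[10]

MISSES = 2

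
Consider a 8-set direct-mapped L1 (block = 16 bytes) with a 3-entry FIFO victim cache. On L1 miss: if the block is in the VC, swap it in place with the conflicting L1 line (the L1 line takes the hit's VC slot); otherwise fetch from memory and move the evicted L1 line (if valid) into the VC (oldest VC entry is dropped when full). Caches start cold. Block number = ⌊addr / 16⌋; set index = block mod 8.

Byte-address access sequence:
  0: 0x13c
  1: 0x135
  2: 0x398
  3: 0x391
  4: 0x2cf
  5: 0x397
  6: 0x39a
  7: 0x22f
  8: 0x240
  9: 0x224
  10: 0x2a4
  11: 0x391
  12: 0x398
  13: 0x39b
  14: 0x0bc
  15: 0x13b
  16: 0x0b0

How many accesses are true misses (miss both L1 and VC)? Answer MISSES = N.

MISSES = 7

#0 0x13c→b19/s3 MISS; vc=[]
#1 0x135→b19/s3 L1-HIT; vc=[]
#2 0x398→b57/s1 MISS; vc=[]
#3 0x391→b57/s1 L1-HIT; vc=[]
#4 0x2cf→b44/s4 MISS; vc=[]
#5 0x397→b57/s1 L1-HIT; vc=[]
#6 0x39a→b57/s1 L1-HIT; vc=[]
#7 0x22f→b34/s2 MISS; vc=[]
#8 0x240→b36/s4 MISS; vc=[44]
#9 0x224→b34/s2 L1-HIT; vc=[44]
#10 0x2a4→b42/s2 MISS; vc=[44,34]
#11 0x391→b57/s1 L1-HIT; vc=[44,34]
#12 0x398→b57/s1 L1-HIT; vc=[44,34]
#13 0x39b→b57/s1 L1-HIT; vc=[44,34]
#14 0xbc→b11/s3 MISS; vc=[44,34,19]
#15 0x13b→b19/s3 VC-HIT; vc=[44,34,11]
#16 0xb0→b11/s3 VC-HIT; vc=[44,34,19]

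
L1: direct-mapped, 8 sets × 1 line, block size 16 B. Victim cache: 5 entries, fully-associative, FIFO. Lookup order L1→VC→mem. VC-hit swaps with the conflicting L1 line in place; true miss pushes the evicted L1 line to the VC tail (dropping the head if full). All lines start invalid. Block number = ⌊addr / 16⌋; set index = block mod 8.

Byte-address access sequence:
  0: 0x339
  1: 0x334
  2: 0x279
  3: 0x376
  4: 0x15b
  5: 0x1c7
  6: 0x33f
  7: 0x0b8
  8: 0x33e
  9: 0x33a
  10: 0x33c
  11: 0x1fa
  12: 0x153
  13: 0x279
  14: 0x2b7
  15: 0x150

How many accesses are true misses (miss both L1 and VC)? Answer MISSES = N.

MISSES = 8

0: 0x339 (blk 51, set 3) → MISS  vc=[]
1: 0x334 (blk 51, set 3) → L1-HIT  vc=[]
2: 0x279 (blk 39, set 7) → MISS  vc=[]
3: 0x376 (blk 55, set 7) → MISS  vc=[39]
4: 0x15b (blk 21, set 5) → MISS  vc=[39]
5: 0x1c7 (blk 28, set 4) → MISS  vc=[39]
6: 0x33f (blk 51, set 3) → L1-HIT  vc=[39]
7: 0xb8 (blk 11, set 3) → MISS  vc=[39, 51]
8: 0x33e (blk 51, set 3) → VC-HIT  vc=[39, 11]
9: 0x33a (blk 51, set 3) → L1-HIT  vc=[39, 11]
10: 0x33c (blk 51, set 3) → L1-HIT  vc=[39, 11]
11: 0x1fa (blk 31, set 7) → MISS  vc=[39, 11, 55]
12: 0x153 (blk 21, set 5) → L1-HIT  vc=[39, 11, 55]
13: 0x279 (blk 39, set 7) → VC-HIT  vc=[31, 11, 55]
14: 0x2b7 (blk 43, set 3) → MISS  vc=[31, 11, 55, 51]
15: 0x150 (blk 21, set 5) → L1-HIT  vc=[31, 11, 55, 51]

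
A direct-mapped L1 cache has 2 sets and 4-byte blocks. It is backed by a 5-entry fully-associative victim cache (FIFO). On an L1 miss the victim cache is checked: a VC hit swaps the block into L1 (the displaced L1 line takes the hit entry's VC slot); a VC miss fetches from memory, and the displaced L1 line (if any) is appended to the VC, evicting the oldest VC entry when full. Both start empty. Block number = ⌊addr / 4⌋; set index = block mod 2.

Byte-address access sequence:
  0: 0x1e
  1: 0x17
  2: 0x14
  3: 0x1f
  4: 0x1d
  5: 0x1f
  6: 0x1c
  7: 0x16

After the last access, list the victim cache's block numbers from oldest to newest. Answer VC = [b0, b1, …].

  [0] addr=0x1e blk=7 s=1: MISS | VC []
  [1] addr=0x17 blk=5 s=1: MISS | VC [7]
  [2] addr=0x14 blk=5 s=1: L1-HIT | VC [7]
  [3] addr=0x1f blk=7 s=1: VC-HIT | VC [5]
  [4] addr=0x1d blk=7 s=1: L1-HIT | VC [5]
  [5] addr=0x1f blk=7 s=1: L1-HIT | VC [5]
  [6] addr=0x1c blk=7 s=1: L1-HIT | VC [5]
  [7] addr=0x16 blk=5 s=1: VC-HIT | VC [7]

VC = [7]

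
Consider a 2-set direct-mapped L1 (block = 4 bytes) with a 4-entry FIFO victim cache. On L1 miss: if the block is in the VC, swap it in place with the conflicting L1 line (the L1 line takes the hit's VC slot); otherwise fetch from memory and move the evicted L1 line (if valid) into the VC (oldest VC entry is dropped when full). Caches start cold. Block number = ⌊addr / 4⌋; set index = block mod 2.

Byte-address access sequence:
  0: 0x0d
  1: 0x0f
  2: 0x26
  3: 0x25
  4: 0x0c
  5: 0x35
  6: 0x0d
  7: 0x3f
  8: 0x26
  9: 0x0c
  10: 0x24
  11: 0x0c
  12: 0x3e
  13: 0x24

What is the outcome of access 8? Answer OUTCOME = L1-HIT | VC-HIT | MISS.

OUTCOME = VC-HIT

  [0] addr=0xd blk=3 s=1: MISS | VC []
  [1] addr=0xf blk=3 s=1: L1-HIT | VC []
  [2] addr=0x26 blk=9 s=1: MISS | VC [3]
  [3] addr=0x25 blk=9 s=1: L1-HIT | VC [3]
  [4] addr=0xc blk=3 s=1: VC-HIT | VC [9]
  [5] addr=0x35 blk=13 s=1: MISS | VC [9, 3]
  [6] addr=0xd blk=3 s=1: VC-HIT | VC [9, 13]
  [7] addr=0x3f blk=15 s=1: MISS | VC [9, 13, 3]
  [8] addr=0x26 blk=9 s=1: VC-HIT | VC [15, 13, 3]
  [9] addr=0xc blk=3 s=1: VC-HIT | VC [15, 13, 9]
  [10] addr=0x24 blk=9 s=1: VC-HIT | VC [15, 13, 3]
  [11] addr=0xc blk=3 s=1: VC-HIT | VC [15, 13, 9]
  [12] addr=0x3e blk=15 s=1: VC-HIT | VC [3, 13, 9]
  [13] addr=0x24 blk=9 s=1: VC-HIT | VC [3, 13, 15]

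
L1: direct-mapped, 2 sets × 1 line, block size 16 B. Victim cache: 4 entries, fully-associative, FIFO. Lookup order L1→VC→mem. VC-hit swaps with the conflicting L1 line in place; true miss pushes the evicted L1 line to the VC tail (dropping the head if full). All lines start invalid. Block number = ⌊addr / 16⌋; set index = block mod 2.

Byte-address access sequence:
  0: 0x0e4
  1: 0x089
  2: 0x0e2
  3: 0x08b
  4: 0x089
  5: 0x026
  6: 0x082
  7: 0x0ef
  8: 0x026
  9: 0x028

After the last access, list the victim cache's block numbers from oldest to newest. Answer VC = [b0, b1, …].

0: 0xe4 (blk 14, set 0) → MISS  vc=[]
1: 0x89 (blk 8, set 0) → MISS  vc=[14]
2: 0xe2 (blk 14, set 0) → VC-HIT  vc=[8]
3: 0x8b (blk 8, set 0) → VC-HIT  vc=[14]
4: 0x89 (blk 8, set 0) → L1-HIT  vc=[14]
5: 0x26 (blk 2, set 0) → MISS  vc=[14, 8]
6: 0x82 (blk 8, set 0) → VC-HIT  vc=[14, 2]
7: 0xef (blk 14, set 0) → VC-HIT  vc=[8, 2]
8: 0x26 (blk 2, set 0) → VC-HIT  vc=[8, 14]
9: 0x28 (blk 2, set 0) → L1-HIT  vc=[8, 14]

VC = [8, 14]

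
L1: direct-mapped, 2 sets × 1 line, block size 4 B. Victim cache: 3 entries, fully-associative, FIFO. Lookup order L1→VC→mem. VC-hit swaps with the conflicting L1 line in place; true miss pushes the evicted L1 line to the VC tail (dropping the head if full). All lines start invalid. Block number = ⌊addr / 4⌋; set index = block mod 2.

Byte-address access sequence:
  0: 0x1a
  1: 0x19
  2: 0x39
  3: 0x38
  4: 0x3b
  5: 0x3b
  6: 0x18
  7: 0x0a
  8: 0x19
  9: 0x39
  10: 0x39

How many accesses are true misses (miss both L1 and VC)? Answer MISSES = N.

#0 0x1a→b6/s0 MISS; vc=[]
#1 0x19→b6/s0 L1-HIT; vc=[]
#2 0x39→b14/s0 MISS; vc=[6]
#3 0x38→b14/s0 L1-HIT; vc=[6]
#4 0x3b→b14/s0 L1-HIT; vc=[6]
#5 0x3b→b14/s0 L1-HIT; vc=[6]
#6 0x18→b6/s0 VC-HIT; vc=[14]
#7 0xa→b2/s0 MISS; vc=[14,6]
#8 0x19→b6/s0 VC-HIT; vc=[14,2]
#9 0x39→b14/s0 VC-HIT; vc=[6,2]
#10 0x39→b14/s0 L1-HIT; vc=[6,2]

MISSES = 3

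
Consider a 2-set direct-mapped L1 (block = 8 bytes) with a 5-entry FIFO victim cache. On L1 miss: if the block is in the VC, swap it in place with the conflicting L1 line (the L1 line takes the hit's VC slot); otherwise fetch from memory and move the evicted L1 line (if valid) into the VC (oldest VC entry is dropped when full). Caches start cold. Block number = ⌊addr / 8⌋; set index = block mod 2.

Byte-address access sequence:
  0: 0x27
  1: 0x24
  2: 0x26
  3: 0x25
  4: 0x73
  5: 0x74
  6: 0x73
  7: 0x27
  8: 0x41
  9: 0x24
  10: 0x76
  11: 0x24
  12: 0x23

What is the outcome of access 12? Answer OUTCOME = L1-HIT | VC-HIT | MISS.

OUTCOME = L1-HIT

0: 0x27 (blk 4, set 0) → MISS  vc=[]
1: 0x24 (blk 4, set 0) → L1-HIT  vc=[]
2: 0x26 (blk 4, set 0) → L1-HIT  vc=[]
3: 0x25 (blk 4, set 0) → L1-HIT  vc=[]
4: 0x73 (blk 14, set 0) → MISS  vc=[4]
5: 0x74 (blk 14, set 0) → L1-HIT  vc=[4]
6: 0x73 (blk 14, set 0) → L1-HIT  vc=[4]
7: 0x27 (blk 4, set 0) → VC-HIT  vc=[14]
8: 0x41 (blk 8, set 0) → MISS  vc=[14, 4]
9: 0x24 (blk 4, set 0) → VC-HIT  vc=[14, 8]
10: 0x76 (blk 14, set 0) → VC-HIT  vc=[4, 8]
11: 0x24 (blk 4, set 0) → VC-HIT  vc=[14, 8]
12: 0x23 (blk 4, set 0) → L1-HIT  vc=[14, 8]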